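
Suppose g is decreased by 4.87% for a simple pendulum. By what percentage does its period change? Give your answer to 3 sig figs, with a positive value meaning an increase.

2.53%

T ∝ 1/√g, so T'/T = 1/√(0.9513) = 1.025.
Percentage change in T = (1.025 − 1) × 100% = 2.53%.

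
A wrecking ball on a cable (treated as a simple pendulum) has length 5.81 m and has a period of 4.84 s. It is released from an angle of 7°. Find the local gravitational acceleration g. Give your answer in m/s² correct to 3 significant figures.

From T = 2π√(L/g), g = 4π²L/T² = 4π² × 5.81/4.840² = 9.79 m/s².

9.79 m/s²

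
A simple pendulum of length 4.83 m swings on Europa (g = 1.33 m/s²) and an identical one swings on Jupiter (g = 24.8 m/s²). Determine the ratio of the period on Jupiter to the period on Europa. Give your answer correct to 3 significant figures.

T ∝ 1/√g, so T₂/T₁ = √(g₁/g₂) = √(1.33/24.8) = 0.232.

0.232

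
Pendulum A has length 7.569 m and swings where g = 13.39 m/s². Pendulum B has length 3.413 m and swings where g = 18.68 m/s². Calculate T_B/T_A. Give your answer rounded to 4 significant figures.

0.5685

T = 2π√(L/g), so T_B/T_A = √((L_B/g_B)/(L_A/g_A)) = √((3.413/18.68)/(7.569/13.39)) = 0.5685.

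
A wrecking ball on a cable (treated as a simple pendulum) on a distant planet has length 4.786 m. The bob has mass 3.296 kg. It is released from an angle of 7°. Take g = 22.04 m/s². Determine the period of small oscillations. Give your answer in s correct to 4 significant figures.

2.928 s

T = 2π√(L/g) = 2π√(4.786/22.04) = 2π × 0.46599 = 2.928 s.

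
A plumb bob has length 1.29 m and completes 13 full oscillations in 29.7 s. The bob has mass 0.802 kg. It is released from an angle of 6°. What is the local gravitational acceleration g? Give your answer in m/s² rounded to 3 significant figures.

9.76 m/s²

T = 29.7/13 = 2.285 s.
From T = 2π√(L/g), g = 4π²L/T² = 4π² × 1.29/2.285² = 9.76 m/s².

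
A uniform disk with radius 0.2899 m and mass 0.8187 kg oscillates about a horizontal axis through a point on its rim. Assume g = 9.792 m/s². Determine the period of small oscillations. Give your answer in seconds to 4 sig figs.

1.324 s

I_cm = ½mr² = 0.034403 kg·m². The pivot is at distance d = 0.2899 m from the centre of mass.
By the parallel-axis theorem, I = I_cm + md² = 0.034403 + 0.068805 = 0.10321 kg·m².
T = 2π√(I/(mgd)) = 2π√(0.10321/(0.8187 × 9.792 × 0.2899)) = 1.324 s.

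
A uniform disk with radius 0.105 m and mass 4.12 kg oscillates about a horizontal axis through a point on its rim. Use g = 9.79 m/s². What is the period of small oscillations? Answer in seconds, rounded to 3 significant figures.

0.797 s

I_cm = ½mr² = 0.02271 kg·m². The pivot is at distance d = 0.105 m from the centre of mass.
By the parallel-axis theorem, I = I_cm + md² = 0.02271 + 0.04542 = 0.06813 kg·m².
T = 2π√(I/(mgd)) = 2π√(0.06813/(4.12 × 9.79 × 0.105)) = 0.797 s.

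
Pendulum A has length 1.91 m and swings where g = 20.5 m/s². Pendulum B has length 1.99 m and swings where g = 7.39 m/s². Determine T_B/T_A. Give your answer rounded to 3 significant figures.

T = 2π√(L/g), so T_B/T_A = √((L_B/g_B)/(L_A/g_A)) = √((1.99/7.39)/(1.91/20.5)) = 1.70.

1.70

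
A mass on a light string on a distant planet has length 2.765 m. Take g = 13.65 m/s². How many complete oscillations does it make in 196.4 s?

T = 2π√(L/g) = 2π√(2.765/13.65) = 2.8279 s.
Number of complete oscillations = ⌊196.4/2.8279⌋ = ⌊69.451⌋ = 69.

69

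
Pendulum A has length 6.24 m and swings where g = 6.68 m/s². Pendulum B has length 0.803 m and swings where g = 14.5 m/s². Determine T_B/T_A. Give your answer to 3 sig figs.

T = 2π√(L/g), so T_B/T_A = √((L_B/g_B)/(L_A/g_A)) = √((0.803/14.5)/(6.24/6.68)) = 0.243.

0.243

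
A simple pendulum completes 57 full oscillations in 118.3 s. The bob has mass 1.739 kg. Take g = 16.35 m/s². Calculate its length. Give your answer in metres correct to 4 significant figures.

T = 118.3/57 = 2.0754 s.
From T = 2π√(L/g), L = gT²/(4π²) = 16.35 × 2.0754²/(4π²) = 1.784 m.

1.784 m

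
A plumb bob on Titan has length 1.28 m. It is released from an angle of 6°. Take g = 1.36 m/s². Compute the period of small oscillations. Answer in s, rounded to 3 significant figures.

T = 2π√(L/g) = 2π√(1.28/1.36) = 2π × 0.9701 = 6.10 s.

6.10 s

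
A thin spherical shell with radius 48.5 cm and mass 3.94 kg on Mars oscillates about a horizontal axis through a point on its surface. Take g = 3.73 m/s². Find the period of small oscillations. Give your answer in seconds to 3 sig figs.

2.92 s

I_cm = (2/3)mr² = 0.6179 kg·m². The pivot is at distance d = 0.485 m from the centre of mass.
By the parallel-axis theorem, I = I_cm + md² = 0.6179 + 0.9268 = 1.545 kg·m².
T = 2π√(I/(mgd)) = 2π√(1.545/(3.94 × 3.73 × 0.485)) = 2.92 s.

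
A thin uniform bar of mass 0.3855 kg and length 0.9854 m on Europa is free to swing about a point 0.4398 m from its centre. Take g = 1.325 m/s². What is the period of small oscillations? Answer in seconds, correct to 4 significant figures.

For a physical pendulum T = 2π√(I/(mgd)), with d = 0.43980 m from pivot to centre of mass.
I_cm = mL²/12 = 0.3855 × 0.9854²/12 = 0.031194 kg·m²; I = I_cm + md² = 0.031194 + 0.3855 × 0.43980² = 0.10576 kg·m².
T = 2π√(0.10576/(0.3855 × 1.325 × 0.43980)) = 4.311 s.

4.311 s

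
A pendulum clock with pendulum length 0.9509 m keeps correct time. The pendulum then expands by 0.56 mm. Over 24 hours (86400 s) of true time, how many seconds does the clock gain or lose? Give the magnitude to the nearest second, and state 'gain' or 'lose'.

lose 25 s

T ∝ √L, so T'/T = √(0.95146/0.9509) = 1.00029.
In 86400 s of true time the clock registers 86400/1.00029 = 86374.6 s, so it loses 25 s.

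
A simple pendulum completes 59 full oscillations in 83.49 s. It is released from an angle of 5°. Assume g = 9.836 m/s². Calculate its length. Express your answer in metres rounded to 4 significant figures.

T = 83.49/59 = 1.4151 s.
From T = 2π√(L/g), L = gT²/(4π²) = 9.836 × 1.4151²/(4π²) = 0.4989 m.

0.4989 m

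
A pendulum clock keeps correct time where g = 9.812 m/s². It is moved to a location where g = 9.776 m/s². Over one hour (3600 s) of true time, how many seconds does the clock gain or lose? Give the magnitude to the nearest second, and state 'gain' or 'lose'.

lose 7 s

The clock's period scales as T ∝ 1/√g, so T'/T = √(9.812/9.776) = 1.00184.
In 3600 s of true time the clock registers 3600/1.00184 = 3593.4 s, so it loses 7 s.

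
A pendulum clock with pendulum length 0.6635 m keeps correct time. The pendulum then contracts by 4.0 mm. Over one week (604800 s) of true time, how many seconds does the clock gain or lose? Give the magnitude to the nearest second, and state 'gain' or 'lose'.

gain 1831 s

T ∝ √L, so T'/T = √(0.65950/0.6635) = 0.996981.
In 604800 s of true time the clock registers 604800/0.996981 = 606631.3 s, so it gains 1831 s.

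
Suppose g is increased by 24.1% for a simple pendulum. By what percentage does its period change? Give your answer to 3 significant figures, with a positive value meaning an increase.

-10.2%

T ∝ 1/√g, so T'/T = 1/√(1.241) = 0.8977.
Percentage change in T = (0.8977 − 1) × 100% = -10.2%.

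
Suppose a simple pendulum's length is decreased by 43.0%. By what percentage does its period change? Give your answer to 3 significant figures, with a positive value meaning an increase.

-24.5%

T ∝ √L, so T'/T = √(0.5700) = 0.7550.
Percentage change in T = (0.7550 − 1) × 100% = -24.5%.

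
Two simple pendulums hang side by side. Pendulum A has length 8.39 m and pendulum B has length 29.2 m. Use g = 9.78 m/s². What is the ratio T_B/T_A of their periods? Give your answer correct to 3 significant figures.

1.87

T ∝ √L, so T_B/T_A = √(L_B/L_A) = √(29.2/8.39) = 1.87.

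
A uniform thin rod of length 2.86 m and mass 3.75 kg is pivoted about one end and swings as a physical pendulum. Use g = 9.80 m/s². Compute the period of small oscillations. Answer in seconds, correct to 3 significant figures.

For a physical pendulum T = 2π√(I/(mgd)), with d = 1.430 m from pivot to centre of mass.
I_cm = mL²/12 = 3.75 × 2.86²/12 = 2.556 kg·m²; I = I_cm + md² = 2.556 + 3.75 × 1.430² = 10.22 kg·m².
T = 2π√(10.22/(3.75 × 9.80 × 1.430)) = 2.77 s.

2.77 s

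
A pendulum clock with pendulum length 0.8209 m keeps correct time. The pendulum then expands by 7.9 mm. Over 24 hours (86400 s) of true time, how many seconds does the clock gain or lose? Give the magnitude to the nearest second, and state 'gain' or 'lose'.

T ∝ √L, so T'/T = √(0.82880/0.8209) = 1.00480.
In 86400 s of true time the clock registers 86400/1.00480 = 85987.2 s, so it loses 413 s.

lose 413 s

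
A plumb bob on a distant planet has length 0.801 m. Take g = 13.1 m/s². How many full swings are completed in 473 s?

T = 2π√(L/g) = 2π√(0.801/13.1) = 1.554 s.
Number of complete oscillations = ⌊473/1.554⌋ = ⌊304.4⌋ = 304.

304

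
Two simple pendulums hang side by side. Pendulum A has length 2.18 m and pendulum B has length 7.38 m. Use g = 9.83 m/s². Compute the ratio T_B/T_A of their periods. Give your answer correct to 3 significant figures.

1.84

T ∝ √L, so T_B/T_A = √(L_B/L_A) = √(7.38/2.18) = 1.84.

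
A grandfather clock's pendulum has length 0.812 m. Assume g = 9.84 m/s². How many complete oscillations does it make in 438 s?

242

T = 2π√(L/g) = 2π√(0.812/9.84) = 1.805 s.
Number of complete oscillations = ⌊438/1.805⌋ = ⌊242.7⌋ = 242.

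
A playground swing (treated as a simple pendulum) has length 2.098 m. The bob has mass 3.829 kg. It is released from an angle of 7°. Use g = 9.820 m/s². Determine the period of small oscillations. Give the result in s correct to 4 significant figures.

2.904 s

T = 2π√(L/g) = 2π√(2.098/9.820) = 2π × 0.46222 = 2.904 s.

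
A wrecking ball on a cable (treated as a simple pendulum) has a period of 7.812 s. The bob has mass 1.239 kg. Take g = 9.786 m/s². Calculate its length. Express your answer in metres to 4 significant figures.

From T = 2π√(L/g), L = gT²/(4π²) = 9.786 × 7.8120²/(4π²) = 15.13 m.

15.13 m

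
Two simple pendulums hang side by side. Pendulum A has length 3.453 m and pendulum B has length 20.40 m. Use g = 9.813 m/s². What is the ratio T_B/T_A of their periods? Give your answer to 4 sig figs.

T ∝ √L, so T_B/T_A = √(L_B/L_A) = √(20.40/3.453) = 2.431.

2.431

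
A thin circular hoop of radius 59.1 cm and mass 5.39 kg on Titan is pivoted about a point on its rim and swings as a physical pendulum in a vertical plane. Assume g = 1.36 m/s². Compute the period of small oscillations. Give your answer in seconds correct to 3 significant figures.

I_cm = mr² = 1.883 kg·m². The pivot is at distance d = 0.591 m from the centre of mass.
By the parallel-axis theorem, I = I_cm + md² = 1.883 + 1.883 = 3.765 kg·m².
T = 2π√(I/(mgd)) = 2π√(3.765/(5.39 × 1.36 × 0.591)) = 5.86 s.

5.86 s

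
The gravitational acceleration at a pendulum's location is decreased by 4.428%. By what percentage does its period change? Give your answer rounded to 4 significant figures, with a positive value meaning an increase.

T ∝ 1/√g, so T'/T = 1/√(0.95572) = 1.0229.
Percentage change in T = (1.0229 − 1) × 100% = 2.290%.

2.290%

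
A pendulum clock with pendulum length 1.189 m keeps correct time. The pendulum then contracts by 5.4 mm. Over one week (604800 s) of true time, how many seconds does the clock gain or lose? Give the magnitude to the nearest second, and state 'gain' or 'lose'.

T ∝ √L, so T'/T = √(1.18360/1.189) = 0.997727.
In 604800 s of true time the clock registers 604800/0.997727 = 606178.1 s, so it gains 1378 s.

gain 1378 s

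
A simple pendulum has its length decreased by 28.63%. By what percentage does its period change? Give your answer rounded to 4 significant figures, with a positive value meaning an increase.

-15.52%

T ∝ √L, so T'/T = √(0.71370) = 0.84481.
Percentage change in T = (0.84481 − 1) × 100% = -15.52%.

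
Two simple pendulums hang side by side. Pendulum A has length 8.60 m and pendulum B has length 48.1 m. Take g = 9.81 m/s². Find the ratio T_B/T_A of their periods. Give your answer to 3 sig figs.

T ∝ √L, so T_B/T_A = √(L_B/L_A) = √(48.1/8.60) = 2.36.

2.36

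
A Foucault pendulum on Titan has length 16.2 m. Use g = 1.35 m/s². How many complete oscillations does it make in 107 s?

4

T = 2π√(L/g) = 2π√(16.2/1.35) = 21.77 s.
Number of complete oscillations = ⌊107/21.77⌋ = ⌊4.916⌋ = 4.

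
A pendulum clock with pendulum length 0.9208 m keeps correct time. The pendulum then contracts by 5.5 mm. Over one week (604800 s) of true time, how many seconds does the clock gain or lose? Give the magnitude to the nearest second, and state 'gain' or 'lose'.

gain 1814 s

T ∝ √L, so T'/T = √(0.91530/0.9208) = 0.997009.
In 604800 s of true time the clock registers 604800/0.997009 = 606614.4 s, so it gains 1814 s.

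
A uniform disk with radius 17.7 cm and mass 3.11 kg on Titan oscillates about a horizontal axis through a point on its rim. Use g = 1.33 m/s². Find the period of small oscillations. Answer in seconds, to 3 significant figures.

2.81 s

I_cm = ½mr² = 0.04872 kg·m². The pivot is at distance d = 0.177 m from the centre of mass.
By the parallel-axis theorem, I = I_cm + md² = 0.04872 + 0.09743 = 0.1461 kg·m².
T = 2π√(I/(mgd)) = 2π√(0.1461/(3.11 × 1.33 × 0.177)) = 2.81 s.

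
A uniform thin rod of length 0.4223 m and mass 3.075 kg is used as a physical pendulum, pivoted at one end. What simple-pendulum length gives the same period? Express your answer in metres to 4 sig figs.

0.2815 m

The equivalent simple-pendulum length is L_eq = I/(md), where I is about the pivot and d = 0.21115 m.
I_cm = (1/12)mL² = 0.045699 kg·m², so I = I_cm + md² = 0.045699 + 0.13710 = 0.18280 kg·m².
L_eq = 0.18280/(3.075 × 0.21115) = 0.2815 m.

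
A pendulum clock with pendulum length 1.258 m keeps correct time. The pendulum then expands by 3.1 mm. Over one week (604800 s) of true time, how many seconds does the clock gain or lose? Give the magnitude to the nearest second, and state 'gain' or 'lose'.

T ∝ √L, so T'/T = √(1.26110/1.258) = 1.00123.
In 604800 s of true time the clock registers 604800/1.00123 = 604056.2 s, so it loses 744 s.

lose 744 s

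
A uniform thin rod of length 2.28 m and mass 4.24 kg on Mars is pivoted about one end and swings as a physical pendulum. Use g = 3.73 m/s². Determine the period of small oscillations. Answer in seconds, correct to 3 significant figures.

For a physical pendulum T = 2π√(I/(mgd)), with d = 1.140 m from pivot to centre of mass.
I_cm = mL²/12 = 4.24 × 2.28²/12 = 1.837 kg·m²; I = I_cm + md² = 1.837 + 4.24 × 1.140² = 7.347 kg·m².
T = 2π√(7.347/(4.24 × 3.73 × 1.140)) = 4.01 s.

4.01 s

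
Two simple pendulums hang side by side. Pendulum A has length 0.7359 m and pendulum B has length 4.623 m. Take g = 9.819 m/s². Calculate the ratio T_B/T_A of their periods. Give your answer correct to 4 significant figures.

2.506

T ∝ √L, so T_B/T_A = √(L_B/L_A) = √(4.623/0.7359) = 2.506.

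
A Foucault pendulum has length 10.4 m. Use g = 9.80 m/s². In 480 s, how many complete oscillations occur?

T = 2π√(L/g) = 2π√(10.4/9.80) = 6.473 s.
Number of complete oscillations = ⌊480/6.473⌋ = ⌊74.16⌋ = 74.

74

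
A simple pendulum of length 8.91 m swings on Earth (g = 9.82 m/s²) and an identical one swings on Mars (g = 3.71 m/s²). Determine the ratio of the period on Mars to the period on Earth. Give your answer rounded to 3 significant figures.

T ∝ 1/√g, so T₂/T₁ = √(g₁/g₂) = √(9.82/3.71) = 1.63.

1.63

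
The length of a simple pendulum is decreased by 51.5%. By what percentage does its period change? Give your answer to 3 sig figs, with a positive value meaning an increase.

-30.4%

T ∝ √L, so T'/T = √(0.4850) = 0.6964.
Percentage change in T = (0.6964 − 1) × 100% = -30.4%.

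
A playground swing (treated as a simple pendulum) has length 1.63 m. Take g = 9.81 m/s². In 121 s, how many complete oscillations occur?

T = 2π√(L/g) = 2π√(1.63/9.81) = 2.561 s.
Number of complete oscillations = ⌊121/2.561⌋ = ⌊47.24⌋ = 47.

47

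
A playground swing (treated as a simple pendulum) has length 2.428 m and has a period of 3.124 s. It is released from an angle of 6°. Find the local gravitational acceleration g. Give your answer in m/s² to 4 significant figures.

9.822 m/s²

From T = 2π√(L/g), g = 4π²L/T² = 4π² × 2.428/3.1240² = 9.822 m/s².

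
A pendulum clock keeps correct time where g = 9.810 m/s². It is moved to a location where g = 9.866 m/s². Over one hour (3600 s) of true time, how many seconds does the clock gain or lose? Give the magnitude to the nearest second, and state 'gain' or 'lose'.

gain 10 s

The clock's period scales as T ∝ 1/√g, so T'/T = √(9.810/9.866) = 0.997158.
In 3600 s of true time the clock registers 3600/0.997158 = 3610.3 s, so it gains 10 s.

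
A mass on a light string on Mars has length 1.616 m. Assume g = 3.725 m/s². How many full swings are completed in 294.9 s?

71

T = 2π√(L/g) = 2π√(1.616/3.725) = 4.1384 s.
Number of complete oscillations = ⌊294.9/4.1384⌋ = ⌊71.259⌋ = 71.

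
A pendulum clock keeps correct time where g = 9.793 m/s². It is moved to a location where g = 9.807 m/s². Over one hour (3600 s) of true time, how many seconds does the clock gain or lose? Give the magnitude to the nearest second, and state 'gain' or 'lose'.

The clock's period scales as T ∝ 1/√g, so T'/T = √(9.793/9.807) = 0.999286.
In 3600 s of true time the clock registers 3600/0.999286 = 3602.6 s, so it gains 3 s.

gain 3 s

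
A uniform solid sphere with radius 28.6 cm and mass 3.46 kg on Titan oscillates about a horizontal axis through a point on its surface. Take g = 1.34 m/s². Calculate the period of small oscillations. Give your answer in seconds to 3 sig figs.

I_cm = (2/5)mr² = 0.1132 kg·m². The pivot is at distance d = 0.286 m from the centre of mass.
By the parallel-axis theorem, I = I_cm + md² = 0.1132 + 0.2830 = 0.3962 kg·m².
T = 2π√(I/(mgd)) = 2π√(0.3962/(3.46 × 1.34 × 0.286)) = 3.43 s.

3.43 s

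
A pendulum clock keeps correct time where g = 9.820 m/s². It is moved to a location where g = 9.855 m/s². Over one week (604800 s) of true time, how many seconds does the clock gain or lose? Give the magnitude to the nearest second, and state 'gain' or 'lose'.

gain 1077 s

The clock's period scales as T ∝ 1/√g, so T'/T = √(9.820/9.855) = 0.998223.
In 604800 s of true time the clock registers 604800/0.998223 = 605876.8 s, so it gains 1077 s.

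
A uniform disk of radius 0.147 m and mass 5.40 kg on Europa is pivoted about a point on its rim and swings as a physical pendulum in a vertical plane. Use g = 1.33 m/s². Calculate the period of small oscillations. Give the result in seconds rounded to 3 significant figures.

2.56 s

I_cm = ½mr² = 0.05834 kg·m². The pivot is at distance d = 0.147 m from the centre of mass.
By the parallel-axis theorem, I = I_cm + md² = 0.05834 + 0.1167 = 0.1750 kg·m².
T = 2π√(I/(mgd)) = 2π√(0.1750/(5.40 × 1.33 × 0.147)) = 2.56 s.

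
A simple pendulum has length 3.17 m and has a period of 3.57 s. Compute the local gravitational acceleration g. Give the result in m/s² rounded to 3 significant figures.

9.82 m/s²

From T = 2π√(L/g), g = 4π²L/T² = 4π² × 3.17/3.570² = 9.82 m/s².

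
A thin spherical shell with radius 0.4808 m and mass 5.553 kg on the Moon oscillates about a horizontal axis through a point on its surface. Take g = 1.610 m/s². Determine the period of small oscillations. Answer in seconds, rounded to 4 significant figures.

I_cm = (2/3)mr² = 0.85579 kg·m². The pivot is at distance d = 0.4808 m from the centre of mass.
By the parallel-axis theorem, I = I_cm + md² = 0.85579 + 1.2837 = 2.1395 kg·m².
T = 2π√(I/(mgd)) = 2π√(2.1395/(5.553 × 1.610 × 0.4808)) = 4.433 s.

4.433 s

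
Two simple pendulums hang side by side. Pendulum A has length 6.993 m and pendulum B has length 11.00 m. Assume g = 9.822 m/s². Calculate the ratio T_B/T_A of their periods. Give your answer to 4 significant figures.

T ∝ √L, so T_B/T_A = √(L_B/L_A) = √(11.00/6.993) = 1.254.

1.254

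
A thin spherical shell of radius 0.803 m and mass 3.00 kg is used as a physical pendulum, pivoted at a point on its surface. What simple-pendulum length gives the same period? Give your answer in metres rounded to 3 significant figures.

The equivalent simple-pendulum length is L_eq = I/(md), where I is about the pivot and d = 0.8030 m.
I_cm = (2/3)mR² = 1.290 kg·m², so I = I_cm + md² = 1.290 + 1.934 = 3.224 kg·m².
L_eq = 3.224/(3.00 × 0.8030) = 1.34 m.

1.34 m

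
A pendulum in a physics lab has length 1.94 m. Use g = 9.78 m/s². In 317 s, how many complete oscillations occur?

113

T = 2π√(L/g) = 2π√(1.94/9.78) = 2.798 s.
Number of complete oscillations = ⌊317/2.798⌋ = ⌊113.3⌋ = 113.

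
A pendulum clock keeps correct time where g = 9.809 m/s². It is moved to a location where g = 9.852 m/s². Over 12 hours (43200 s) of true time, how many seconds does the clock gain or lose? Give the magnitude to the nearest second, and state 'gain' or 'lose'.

The clock's period scales as T ∝ 1/√g, so T'/T = √(9.809/9.852) = 0.997815.
In 43200 s of true time the clock registers 43200/0.997815 = 43294.6 s, so it gains 95 s.

gain 95 s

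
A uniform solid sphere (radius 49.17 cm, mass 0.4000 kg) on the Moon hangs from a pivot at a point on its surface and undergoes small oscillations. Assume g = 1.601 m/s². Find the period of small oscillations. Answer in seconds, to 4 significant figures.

4.120 s

I_cm = (2/5)mr² = 0.038683 kg·m². The pivot is at distance d = 0.4917 m from the centre of mass.
By the parallel-axis theorem, I = I_cm + md² = 0.038683 + 0.096708 = 0.13539 kg·m².
T = 2π√(I/(mgd)) = 2π√(0.13539/(0.4000 × 1.601 × 0.4917)) = 4.120 s.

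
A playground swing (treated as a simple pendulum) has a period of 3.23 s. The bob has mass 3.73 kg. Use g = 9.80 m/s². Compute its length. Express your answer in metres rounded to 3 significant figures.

From T = 2π√(L/g), L = gT²/(4π²) = 9.80 × 3.230²/(4π²) = 2.59 m.

2.59 m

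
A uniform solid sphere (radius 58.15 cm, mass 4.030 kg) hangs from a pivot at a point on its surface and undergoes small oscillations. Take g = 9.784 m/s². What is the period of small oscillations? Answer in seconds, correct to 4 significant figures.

1.812 s

I_cm = (2/5)mr² = 0.54509 kg·m². The pivot is at distance d = 0.5815 m from the centre of mass.
By the parallel-axis theorem, I = I_cm + md² = 0.54509 + 1.3627 = 1.9078 kg·m².
T = 2π√(I/(mgd)) = 2π√(1.9078/(4.030 × 9.784 × 0.5815)) = 1.812 s.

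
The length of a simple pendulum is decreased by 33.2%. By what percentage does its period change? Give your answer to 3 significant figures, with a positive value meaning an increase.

-18.3%

T ∝ √L, so T'/T = √(0.6680) = 0.8173.
Percentage change in T = (0.8173 − 1) × 100% = -18.3%.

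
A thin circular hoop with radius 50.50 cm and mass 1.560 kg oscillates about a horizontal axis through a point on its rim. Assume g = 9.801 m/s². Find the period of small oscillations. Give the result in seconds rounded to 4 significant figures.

2.017 s

I_cm = mr² = 0.39784 kg·m². The pivot is at distance d = 0.5050 m from the centre of mass.
By the parallel-axis theorem, I = I_cm + md² = 0.39784 + 0.39784 = 0.79568 kg·m².
T = 2π√(I/(mgd)) = 2π√(0.79568/(1.560 × 9.801 × 0.5050)) = 2.017 s.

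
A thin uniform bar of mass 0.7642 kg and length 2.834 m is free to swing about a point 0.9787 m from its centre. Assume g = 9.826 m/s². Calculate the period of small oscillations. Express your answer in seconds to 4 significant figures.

2.585 s

For a physical pendulum T = 2π√(I/(mgd)), with d = 0.97870 m from pivot to centre of mass.
I_cm = mL²/12 = 0.7642 × 2.834²/12 = 0.51148 kg·m²; I = I_cm + md² = 0.51148 + 0.7642 × 0.97870² = 1.2435 kg·m².
T = 2π√(1.2435/(0.7642 × 9.826 × 0.97870)) = 2.585 s.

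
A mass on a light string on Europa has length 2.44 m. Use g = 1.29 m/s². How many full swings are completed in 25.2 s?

T = 2π√(L/g) = 2π√(2.44/1.29) = 8.641 s.
Number of complete oscillations = ⌊25.2/8.641⌋ = ⌊2.916⌋ = 2.

2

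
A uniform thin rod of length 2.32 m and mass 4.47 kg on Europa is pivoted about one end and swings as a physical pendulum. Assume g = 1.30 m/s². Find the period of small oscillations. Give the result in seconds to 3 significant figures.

6.85 s

For a physical pendulum T = 2π√(I/(mgd)), with d = 1.160 m from pivot to centre of mass.
I_cm = mL²/12 = 4.47 × 2.32²/12 = 2.005 kg·m²; I = I_cm + md² = 2.005 + 4.47 × 1.160² = 8.020 kg·m².
T = 2π√(8.020/(4.47 × 1.30 × 1.160)) = 6.85 s.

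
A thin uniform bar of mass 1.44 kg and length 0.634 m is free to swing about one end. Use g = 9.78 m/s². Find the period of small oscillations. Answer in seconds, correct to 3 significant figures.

For a physical pendulum T = 2π√(I/(mgd)), with d = 0.3170 m from pivot to centre of mass.
I_cm = mL²/12 = 1.44 × 0.634²/12 = 0.04823 kg·m²; I = I_cm + md² = 0.04823 + 1.44 × 0.3170² = 0.1929 kg·m².
T = 2π√(0.1929/(1.44 × 9.78 × 0.3170)) = 1.31 s.

1.31 s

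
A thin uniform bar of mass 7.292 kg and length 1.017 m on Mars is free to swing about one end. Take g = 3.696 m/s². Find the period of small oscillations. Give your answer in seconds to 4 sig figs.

For a physical pendulum T = 2π√(I/(mgd)), with d = 0.50850 m from pivot to centre of mass.
I_cm = mL²/12 = 7.292 × 1.017²/12 = 0.62850 kg·m²; I = I_cm + md² = 0.62850 + 7.292 × 0.50850² = 2.5140 kg·m².
T = 2π√(2.5140/(7.292 × 3.696 × 0.50850)) = 2.691 s.

2.691 s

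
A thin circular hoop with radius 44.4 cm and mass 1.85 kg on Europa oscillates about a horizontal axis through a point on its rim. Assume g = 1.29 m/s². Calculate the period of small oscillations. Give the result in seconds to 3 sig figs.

5.21 s

I_cm = mr² = 0.3647 kg·m². The pivot is at distance d = 0.444 m from the centre of mass.
By the parallel-axis theorem, I = I_cm + md² = 0.3647 + 0.3647 = 0.7294 kg·m².
T = 2π√(I/(mgd)) = 2π√(0.7294/(1.85 × 1.29 × 0.444)) = 5.21 s.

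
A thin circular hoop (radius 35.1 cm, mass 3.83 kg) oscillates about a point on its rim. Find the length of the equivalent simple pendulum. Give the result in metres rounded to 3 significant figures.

0.702 m

The equivalent simple-pendulum length is L_eq = I/(md), where I is about the pivot and d = 0.3510 m.
I_cm = mR² = 0.4719 kg·m², so I = I_cm + md² = 0.4719 + 0.4719 = 0.9437 kg·m².
L_eq = 0.9437/(3.83 × 0.3510) = 0.702 m.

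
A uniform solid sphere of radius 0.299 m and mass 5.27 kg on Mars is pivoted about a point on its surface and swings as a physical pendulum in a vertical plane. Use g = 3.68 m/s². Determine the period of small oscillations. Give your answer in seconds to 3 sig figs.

I_cm = (2/5)mr² = 0.1885 kg·m². The pivot is at distance d = 0.299 m from the centre of mass.
By the parallel-axis theorem, I = I_cm + md² = 0.1885 + 0.4711 = 0.6596 kg·m².
T = 2π√(I/(mgd)) = 2π√(0.6596/(5.27 × 3.68 × 0.299)) = 2.12 s.

2.12 s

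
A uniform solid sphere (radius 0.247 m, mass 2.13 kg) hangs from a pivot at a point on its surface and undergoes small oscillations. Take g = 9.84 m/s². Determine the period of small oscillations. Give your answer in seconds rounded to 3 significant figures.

I_cm = (2/5)mr² = 0.05198 kg·m². The pivot is at distance d = 0.247 m from the centre of mass.
By the parallel-axis theorem, I = I_cm + md² = 0.05198 + 0.1299 = 0.1819 kg·m².
T = 2π√(I/(mgd)) = 2π√(0.1819/(2.13 × 9.84 × 0.247)) = 1.18 s.

1.18 s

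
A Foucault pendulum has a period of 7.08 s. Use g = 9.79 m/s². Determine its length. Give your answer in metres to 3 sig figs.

12.4 m

From T = 2π√(L/g), L = gT²/(4π²) = 9.79 × 7.080²/(4π²) = 12.4 m.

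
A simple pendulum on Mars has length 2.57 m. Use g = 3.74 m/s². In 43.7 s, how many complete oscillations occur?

T = 2π√(L/g) = 2π√(2.57/3.74) = 5.208 s.
Number of complete oscillations = ⌊43.7/5.208⌋ = ⌊8.390⌋ = 8.

8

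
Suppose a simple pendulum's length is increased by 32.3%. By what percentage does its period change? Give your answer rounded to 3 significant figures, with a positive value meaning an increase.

15.0%

T ∝ √L, so T'/T = √(1.323) = 1.150.
Percentage change in T = (1.150 − 1) × 100% = 15.0%.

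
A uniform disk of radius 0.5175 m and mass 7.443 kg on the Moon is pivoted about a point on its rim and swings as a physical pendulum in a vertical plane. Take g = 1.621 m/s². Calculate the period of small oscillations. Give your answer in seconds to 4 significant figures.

4.348 s

I_cm = ½mr² = 0.99664 kg·m². The pivot is at distance d = 0.5175 m from the centre of mass.
By the parallel-axis theorem, I = I_cm + md² = 0.99664 + 1.9933 = 2.9899 kg·m².
T = 2π√(I/(mgd)) = 2π√(2.9899/(7.443 × 1.621 × 0.5175)) = 4.348 s.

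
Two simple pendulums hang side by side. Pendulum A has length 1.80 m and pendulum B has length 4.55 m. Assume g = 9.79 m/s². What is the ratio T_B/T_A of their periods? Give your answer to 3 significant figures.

1.59

T ∝ √L, so T_B/T_A = √(L_B/L_A) = √(4.55/1.80) = 1.59.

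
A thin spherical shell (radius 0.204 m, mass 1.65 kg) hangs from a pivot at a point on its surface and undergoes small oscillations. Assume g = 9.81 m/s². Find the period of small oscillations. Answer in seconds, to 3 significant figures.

I_cm = (2/3)mr² = 0.04578 kg·m². The pivot is at distance d = 0.204 m from the centre of mass.
By the parallel-axis theorem, I = I_cm + md² = 0.04578 + 0.06867 = 0.1144 kg·m².
T = 2π√(I/(mgd)) = 2π√(0.1144/(1.65 × 9.81 × 0.204)) = 1.17 s.

1.17 s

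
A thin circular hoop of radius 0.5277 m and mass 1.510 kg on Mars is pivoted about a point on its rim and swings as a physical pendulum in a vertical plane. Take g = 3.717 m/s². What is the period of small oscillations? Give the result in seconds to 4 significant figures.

I_cm = mr² = 0.42049 kg·m². The pivot is at distance d = 0.5277 m from the centre of mass.
By the parallel-axis theorem, I = I_cm + md² = 0.42049 + 0.42049 = 0.84097 kg·m².
T = 2π√(I/(mgd)) = 2π√(0.84097/(1.510 × 3.717 × 0.5277)) = 3.348 s.

3.348 s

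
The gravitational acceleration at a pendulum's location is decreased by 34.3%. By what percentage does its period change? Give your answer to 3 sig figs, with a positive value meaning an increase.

23.4%

T ∝ 1/√g, so T'/T = 1/√(0.6570) = 1.234.
Percentage change in T = (1.234 − 1) × 100% = 23.4%.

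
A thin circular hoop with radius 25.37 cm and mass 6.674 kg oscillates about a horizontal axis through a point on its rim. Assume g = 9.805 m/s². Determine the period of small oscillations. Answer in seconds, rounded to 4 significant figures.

I_cm = mr² = 0.42956 kg·m². The pivot is at distance d = 0.2537 m from the centre of mass.
By the parallel-axis theorem, I = I_cm + md² = 0.42956 + 0.42956 = 0.85913 kg·m².
T = 2π√(I/(mgd)) = 2π√(0.85913/(6.674 × 9.805 × 0.2537)) = 1.429 s.

1.429 s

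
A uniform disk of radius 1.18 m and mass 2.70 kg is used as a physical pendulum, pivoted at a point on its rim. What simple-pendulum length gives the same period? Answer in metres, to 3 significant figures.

The equivalent simple-pendulum length is L_eq = I/(md), where I is about the pivot and d = 1.180 m.
I_cm = ½mR² = 1.880 kg·m², so I = I_cm + md² = 1.880 + 3.759 = 5.639 kg·m².
L_eq = 5.639/(2.70 × 1.180) = 1.77 m.

1.77 m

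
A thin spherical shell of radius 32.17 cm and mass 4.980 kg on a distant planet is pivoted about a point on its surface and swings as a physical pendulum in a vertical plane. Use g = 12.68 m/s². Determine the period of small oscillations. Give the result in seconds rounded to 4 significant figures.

I_cm = (2/3)mr² = 0.34359 kg·m². The pivot is at distance d = 0.3217 m from the centre of mass.
By the parallel-axis theorem, I = I_cm + md² = 0.34359 + 0.51538 = 0.85897 kg·m².
T = 2π√(I/(mgd)) = 2π√(0.85897/(4.980 × 12.68 × 0.3217)) = 1.292 s.

1.292 s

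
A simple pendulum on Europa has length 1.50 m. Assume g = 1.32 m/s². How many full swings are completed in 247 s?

36

T = 2π√(L/g) = 2π√(1.50/1.32) = 6.698 s.
Number of complete oscillations = ⌊247/6.698⌋ = ⌊36.88⌋ = 36.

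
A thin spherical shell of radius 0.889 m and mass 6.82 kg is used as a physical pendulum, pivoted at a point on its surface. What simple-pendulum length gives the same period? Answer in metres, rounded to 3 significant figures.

1.48 m

The equivalent simple-pendulum length is L_eq = I/(md), where I is about the pivot and d = 0.8890 m.
I_cm = (2/3)mR² = 3.593 kg·m², so I = I_cm + md² = 3.593 + 5.390 = 8.983 kg·m².
L_eq = 8.983/(6.82 × 0.8890) = 1.48 m.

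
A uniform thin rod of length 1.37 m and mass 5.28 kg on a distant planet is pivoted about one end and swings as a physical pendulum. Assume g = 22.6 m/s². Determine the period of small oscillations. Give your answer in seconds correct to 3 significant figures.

For a physical pendulum T = 2π√(I/(mgd)), with d = 0.6850 m from pivot to centre of mass.
I_cm = mL²/12 = 5.28 × 1.37²/12 = 0.8258 kg·m²; I = I_cm + md² = 0.8258 + 5.28 × 0.6850² = 3.303 kg·m².
T = 2π√(3.303/(5.28 × 22.6 × 0.6850)) = 1.26 s.

1.26 s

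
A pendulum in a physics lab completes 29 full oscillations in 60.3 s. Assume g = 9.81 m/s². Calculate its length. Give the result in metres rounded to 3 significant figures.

1.07 m

T = 60.3/29 = 2.079 s.
From T = 2π√(L/g), L = gT²/(4π²) = 9.81 × 2.079²/(4π²) = 1.07 m.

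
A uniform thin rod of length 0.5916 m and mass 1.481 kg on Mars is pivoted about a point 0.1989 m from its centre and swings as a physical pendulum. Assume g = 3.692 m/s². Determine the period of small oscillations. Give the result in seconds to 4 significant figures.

For a physical pendulum T = 2π√(I/(mgd)), with d = 0.19890 m from pivot to centre of mass.
I_cm = mL²/12 = 1.481 × 0.5916²/12 = 0.043195 kg·m²; I = I_cm + md² = 0.043195 + 1.481 × 0.19890² = 0.10178 kg·m².
T = 2π√(0.10178/(1.481 × 3.692 × 0.19890)) = 1.922 s.

1.922 s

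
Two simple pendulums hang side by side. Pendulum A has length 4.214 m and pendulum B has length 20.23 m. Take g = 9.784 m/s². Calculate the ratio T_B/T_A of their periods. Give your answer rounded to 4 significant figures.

2.191

T ∝ √L, so T_B/T_A = √(L_B/L_A) = √(20.23/4.214) = 2.191.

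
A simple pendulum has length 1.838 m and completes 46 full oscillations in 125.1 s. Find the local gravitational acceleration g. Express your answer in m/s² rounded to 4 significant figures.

T = 125.1/46 = 2.7196 s.
From T = 2π√(L/g), g = 4π²L/T² = 4π² × 1.838/2.7196² = 9.811 m/s².

9.811 m/s²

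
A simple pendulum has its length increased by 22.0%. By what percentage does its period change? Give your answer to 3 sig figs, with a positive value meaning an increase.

10.5%

T ∝ √L, so T'/T = √(1.220) = 1.105.
Percentage change in T = (1.105 − 1) × 100% = 10.5%.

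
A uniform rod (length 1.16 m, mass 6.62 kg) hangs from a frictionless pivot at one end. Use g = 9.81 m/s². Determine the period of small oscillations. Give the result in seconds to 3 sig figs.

For a physical pendulum T = 2π√(I/(mgd)), with d = 0.5800 m from pivot to centre of mass.
I_cm = mL²/12 = 6.62 × 1.16²/12 = 0.7423 kg·m²; I = I_cm + md² = 0.7423 + 6.62 × 0.5800² = 2.969 kg·m².
T = 2π√(2.969/(6.62 × 9.81 × 0.5800)) = 1.76 s.

1.76 s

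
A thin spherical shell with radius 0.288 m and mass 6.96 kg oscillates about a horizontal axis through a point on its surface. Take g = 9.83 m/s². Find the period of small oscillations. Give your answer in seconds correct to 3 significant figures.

I_cm = (2/3)mr² = 0.3849 kg·m². The pivot is at distance d = 0.288 m from the centre of mass.
By the parallel-axis theorem, I = I_cm + md² = 0.3849 + 0.5773 = 0.9622 kg·m².
T = 2π√(I/(mgd)) = 2π√(0.9622/(6.96 × 9.83 × 0.288)) = 1.39 s.

1.39 s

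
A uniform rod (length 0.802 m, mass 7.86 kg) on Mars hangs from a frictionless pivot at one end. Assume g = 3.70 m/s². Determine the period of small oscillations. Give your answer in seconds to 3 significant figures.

For a physical pendulum T = 2π√(I/(mgd)), with d = 0.4010 m from pivot to centre of mass.
I_cm = mL²/12 = 7.86 × 0.802²/12 = 0.4213 kg·m²; I = I_cm + md² = 0.4213 + 7.86 × 0.4010² = 1.685 kg·m².
T = 2π√(1.685/(7.86 × 3.70 × 0.4010)) = 2.39 s.

2.39 s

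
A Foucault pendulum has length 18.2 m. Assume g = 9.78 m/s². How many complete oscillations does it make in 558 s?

65

T = 2π√(L/g) = 2π√(18.2/9.78) = 8.571 s.
Number of complete oscillations = ⌊558/8.571⌋ = ⌊65.10⌋ = 65.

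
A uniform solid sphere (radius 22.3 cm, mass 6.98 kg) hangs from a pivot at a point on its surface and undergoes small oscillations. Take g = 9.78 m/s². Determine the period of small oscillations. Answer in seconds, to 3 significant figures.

1.12 s

I_cm = (2/5)mr² = 0.1388 kg·m². The pivot is at distance d = 0.223 m from the centre of mass.
By the parallel-axis theorem, I = I_cm + md² = 0.1388 + 0.3471 = 0.4860 kg·m².
T = 2π√(I/(mgd)) = 2π√(0.4860/(6.98 × 9.78 × 0.223)) = 1.12 s.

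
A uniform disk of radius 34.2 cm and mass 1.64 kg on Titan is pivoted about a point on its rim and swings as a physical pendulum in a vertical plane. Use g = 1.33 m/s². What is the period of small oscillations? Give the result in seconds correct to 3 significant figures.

I_cm = ½mr² = 0.09591 kg·m². The pivot is at distance d = 0.342 m from the centre of mass.
By the parallel-axis theorem, I = I_cm + md² = 0.09591 + 0.1918 = 0.2877 kg·m².
T = 2π√(I/(mgd)) = 2π√(0.2877/(1.64 × 1.33 × 0.342)) = 3.90 s.

3.90 s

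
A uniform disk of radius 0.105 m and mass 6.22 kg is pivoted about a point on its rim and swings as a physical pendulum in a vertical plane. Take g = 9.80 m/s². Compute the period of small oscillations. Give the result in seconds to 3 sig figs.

I_cm = ½mr² = 0.03429 kg·m². The pivot is at distance d = 0.105 m from the centre of mass.
By the parallel-axis theorem, I = I_cm + md² = 0.03429 + 0.06858 = 0.1029 kg·m².
T = 2π√(I/(mgd)) = 2π√(0.1029/(6.22 × 9.80 × 0.105)) = 0.797 s.

0.797 s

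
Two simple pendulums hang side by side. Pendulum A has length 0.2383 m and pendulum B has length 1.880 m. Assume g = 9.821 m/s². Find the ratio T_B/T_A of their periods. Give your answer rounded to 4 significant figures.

2.809

T ∝ √L, so T_B/T_A = √(L_B/L_A) = √(1.880/0.2383) = 2.809.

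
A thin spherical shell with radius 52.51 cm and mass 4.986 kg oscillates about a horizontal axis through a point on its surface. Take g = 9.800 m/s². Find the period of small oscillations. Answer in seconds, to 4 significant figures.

I_cm = (2/3)mr² = 0.91653 kg·m². The pivot is at distance d = 0.5251 m from the centre of mass.
By the parallel-axis theorem, I = I_cm + md² = 0.91653 + 1.3748 = 2.2913 kg·m².
T = 2π√(I/(mgd)) = 2π√(2.2913/(4.986 × 9.800 × 0.5251)) = 1.878 s.

1.878 s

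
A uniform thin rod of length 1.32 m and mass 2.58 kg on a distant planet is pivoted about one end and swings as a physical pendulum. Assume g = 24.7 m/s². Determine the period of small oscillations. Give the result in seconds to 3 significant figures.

1.19 s

For a physical pendulum T = 2π√(I/(mgd)), with d = 0.6600 m from pivot to centre of mass.
I_cm = mL²/12 = 2.58 × 1.32²/12 = 0.3746 kg·m²; I = I_cm + md² = 0.3746 + 2.58 × 0.6600² = 1.498 kg·m².
T = 2π√(1.498/(2.58 × 24.7 × 0.6600)) = 1.19 s.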